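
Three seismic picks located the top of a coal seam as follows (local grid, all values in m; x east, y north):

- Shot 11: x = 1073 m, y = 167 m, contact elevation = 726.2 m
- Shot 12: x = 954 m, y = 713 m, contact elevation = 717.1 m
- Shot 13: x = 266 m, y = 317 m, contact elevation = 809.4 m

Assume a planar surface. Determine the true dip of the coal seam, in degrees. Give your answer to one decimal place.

6.7°

Two edge vectors: Shot 11→Shot 12 = (-119, 546, -9.1), Shot 11→Shot 13 = (-807, 150, 83.2).
Normal n = (Shot 11→Shot 12) × (Shot 11→Shot 13) = (46792.2, 17244.5, 422772).
So ∂z/∂x = −n_x/n_z = −0.11068 and ∂z/∂y = −n_y/n_z = −0.04079.
Gradient magnitude |∇z| = √(a² + b²) = √(0.01225 + 0.00166) = 0.11796.
True dip = arctan(0.11796) = 6.7°, dipping toward ENE (azimuth ≈ 070°).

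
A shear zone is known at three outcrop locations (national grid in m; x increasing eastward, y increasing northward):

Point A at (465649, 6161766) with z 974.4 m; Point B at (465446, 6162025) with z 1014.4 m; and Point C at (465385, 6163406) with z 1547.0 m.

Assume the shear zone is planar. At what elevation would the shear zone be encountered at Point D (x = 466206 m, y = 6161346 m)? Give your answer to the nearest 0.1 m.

980.8 m

Let the plane be z = a·x + b·y + c.
Point B−Point A: −203a + 259b = 40;  Point C−Point A: −264a + 1640b = 572.6.
Solving gives a = 0.312626255, b = 0.399471543.
Then c = 974.4 − a·465649 − b·6161766 = −2606049.88.
At (466206, 6161346): z = 145748.2 + 2461282.4 − 2606049.88 = 980.8 m.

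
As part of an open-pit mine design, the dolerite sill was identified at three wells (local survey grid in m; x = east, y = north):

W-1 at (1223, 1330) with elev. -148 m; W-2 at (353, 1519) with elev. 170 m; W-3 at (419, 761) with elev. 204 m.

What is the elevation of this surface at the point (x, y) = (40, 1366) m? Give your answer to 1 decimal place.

Let the plane be z = a·x + b·y + c.
W-2−W-1: −870a + 189b = 318;  W-3−W-1: −804a − 569b = 352.
Solving gives a = −0.382497, b = −0.078159.
Then c = -148 − a·1223 − b·1330 = 423.75.
At (40, 1366): z = −15.3 − 106.8 + 423.75 = 301.7 m.

301.7 m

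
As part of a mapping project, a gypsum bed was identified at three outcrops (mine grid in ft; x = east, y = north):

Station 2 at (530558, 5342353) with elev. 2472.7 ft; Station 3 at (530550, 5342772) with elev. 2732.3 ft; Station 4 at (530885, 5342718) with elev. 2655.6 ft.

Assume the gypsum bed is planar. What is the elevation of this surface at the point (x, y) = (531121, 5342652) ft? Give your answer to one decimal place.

2584.3 ft

Two edge vectors: Station 2→Station 3 = (-8, 419, 259.6), Station 2→Station 4 = (327, 365, 182.9).
Normal n = (Station 2→Station 3) × (Station 2→Station 4) = (-18118.9, 86352.4, -139933).
So ∂z/∂x = −n_x/n_z = −0.129482681 and ∂z/∂y = −n_y/n_z = 0.617098183.
Intercept c from Station 2: 2472.7 + 68698.07 − 3296756.33 = −3225585.56.
At (531121, 5342652): z = −68771.0 + 3296940.8 − 3225585.56 = 2584.3 ft.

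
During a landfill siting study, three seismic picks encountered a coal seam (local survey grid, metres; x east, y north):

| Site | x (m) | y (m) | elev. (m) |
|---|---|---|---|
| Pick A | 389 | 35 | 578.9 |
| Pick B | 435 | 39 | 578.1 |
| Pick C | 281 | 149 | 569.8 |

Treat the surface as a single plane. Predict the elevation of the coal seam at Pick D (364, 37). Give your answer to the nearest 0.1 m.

Two edge vectors: Pick A→Pick B = (46, 4, -0.8), Pick A→Pick C = (-108, 114, -9.1).
Normal n = (Pick A→Pick B) × (Pick A→Pick C) = (54.8, 505, 5676).
So ∂z/∂x = −n_x/n_z = −0.00965 and ∂z/∂y = −n_y/n_z = −0.08897.
Intercept c from Pick A: 578.9 + 3.76 + 3.11 = 585.77.
At (364, 37): z = −3.5 − 3.3 + 585.77 = 579.0 m.

579.0 m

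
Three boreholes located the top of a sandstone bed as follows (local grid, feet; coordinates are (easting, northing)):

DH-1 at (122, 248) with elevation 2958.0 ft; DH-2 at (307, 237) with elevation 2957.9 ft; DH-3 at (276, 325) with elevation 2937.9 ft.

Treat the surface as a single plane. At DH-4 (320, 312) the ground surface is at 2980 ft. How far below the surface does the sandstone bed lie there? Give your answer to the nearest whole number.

Let the plane be z = a·E + b·N + c.
DH-2−DH-1: 185a − 11b = −0.1;  DH-3−DH-1: 154a + 77b = −20.1.
Solving gives a = −0.01435, b = −0.23233.
Then c = 2958 − a·122 − b·248 = 3017.37.
At (320, 312): z_contact = −4.6 − 72.5 + 3017.37 = 2940.3 ft.
Depth below ground = 2980 − 2940.3 = 40 ft.

40 ft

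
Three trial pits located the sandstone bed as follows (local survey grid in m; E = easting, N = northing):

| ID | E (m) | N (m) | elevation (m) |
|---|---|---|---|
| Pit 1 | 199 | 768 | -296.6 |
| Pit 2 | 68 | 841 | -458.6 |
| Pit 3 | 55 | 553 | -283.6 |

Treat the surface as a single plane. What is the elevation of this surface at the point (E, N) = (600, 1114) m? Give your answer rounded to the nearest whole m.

Two edge vectors: Pit 1→Pit 2 = (-131, 73, -162), Pit 1→Pit 3 = (-144, -215, 13).
Normal n = (Pit 1→Pit 2) × (Pit 1→Pit 3) = (-33881, 25031, 38677).
So ∂z/∂E = −n_x/n_z = 0.87600 and ∂z/∂N = −n_y/n_z = −0.64718.
Intercept c from Pit 1: -296.6 − 174.32 + 497.03 = 26.11.
At (600, 1114): z = 525.6 − 721.0 + 26.11 = -169.2 m.

-169 m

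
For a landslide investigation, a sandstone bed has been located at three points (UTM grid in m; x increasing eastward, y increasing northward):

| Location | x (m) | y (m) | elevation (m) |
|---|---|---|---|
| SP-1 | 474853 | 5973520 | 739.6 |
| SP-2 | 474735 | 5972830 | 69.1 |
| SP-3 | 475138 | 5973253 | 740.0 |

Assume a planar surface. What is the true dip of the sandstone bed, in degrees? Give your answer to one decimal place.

Let the plane be z = a·x + b·y + c.
SP-2−SP-1: −118a − 690b = −670.5;  SP-3−SP-1: 285a − 267b = 0.4.
Solving gives a = 0.78586, b = 0.83735.
Gradient magnitude |∇z| = √(a² + b²) = √(0.61758 + 0.70115) = 1.14836.
True dip = arctan(1.14836) = 49.0°, dipping toward SW (azimuth ≈ 223°).

49.0°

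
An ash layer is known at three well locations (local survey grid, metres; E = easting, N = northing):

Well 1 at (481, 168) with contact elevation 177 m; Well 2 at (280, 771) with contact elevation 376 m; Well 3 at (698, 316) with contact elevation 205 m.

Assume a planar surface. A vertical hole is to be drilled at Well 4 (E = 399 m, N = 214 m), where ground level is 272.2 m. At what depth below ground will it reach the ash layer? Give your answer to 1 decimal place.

Two edge vectors: Well 1→Well 2 = (-201, 603, 199), Well 1→Well 3 = (217, 148, 28).
Normal n = (Well 1→Well 2) × (Well 1→Well 3) = (-12568, 48811, -160599).
So ∂z/∂E = −n_x/n_z = −0.07826 and ∂z/∂N = −n_y/n_z = 0.30393.
Intercept c from Well 1: 177 + 37.64 − 51.06 = 163.58.
At (399, 214): z_contact = −31.22 + 65.04 + 163.58 = 197.40 m.
Depth below ground = 272.2 − 197.40 = 74.8 m.

74.8 m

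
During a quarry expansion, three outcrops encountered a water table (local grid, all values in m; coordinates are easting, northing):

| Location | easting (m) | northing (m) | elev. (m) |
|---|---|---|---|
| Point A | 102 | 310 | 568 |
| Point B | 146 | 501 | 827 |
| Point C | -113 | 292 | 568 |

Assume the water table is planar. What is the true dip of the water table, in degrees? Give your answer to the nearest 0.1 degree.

Two edge vectors: Point A→Point B = (44, 191, 259), Point A→Point C = (-215, -18, 0).
Normal n = (Point A→Point B) × (Point A→Point C) = (4662, -55685, 40273).
So ∂z/∂easting = −n_x/n_z = −0.11576 and ∂z/∂northing = −n_y/n_z = 1.38269.
Gradient magnitude |∇z| = √(a² + b²) = √(0.01340 + 1.91183) = 1.38753.
True dip = arctan(1.38753) = 54.2°, dipping toward S (azimuth ≈ 175°).

54.2°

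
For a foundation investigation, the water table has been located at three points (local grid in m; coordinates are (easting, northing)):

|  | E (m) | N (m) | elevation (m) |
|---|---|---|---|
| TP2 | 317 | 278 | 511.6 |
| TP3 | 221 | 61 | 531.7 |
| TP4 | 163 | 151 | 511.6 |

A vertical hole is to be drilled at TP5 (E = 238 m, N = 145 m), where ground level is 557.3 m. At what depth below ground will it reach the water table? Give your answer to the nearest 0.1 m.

Two edge vectors: TP2→TP3 = (-96, -217, 20.1), TP2→TP4 = (-154, -127, 0).
Normal n = (TP2→TP3) × (TP2→TP4) = (2552.7, -3095.4, -21226).
So ∂z/∂E = −n_x/n_z = 0.12026 and ∂z/∂N = −n_y/n_z = −0.14583.
Intercept c from TP2: 511.6 − 38.12 + 40.54 = 514.02.
At (238, 145): z_contact = 28.62 − 21.15 + 514.02 = 521.49 m.
Depth below ground = 557.3 − 521.49 = 35.8 m.

35.8 m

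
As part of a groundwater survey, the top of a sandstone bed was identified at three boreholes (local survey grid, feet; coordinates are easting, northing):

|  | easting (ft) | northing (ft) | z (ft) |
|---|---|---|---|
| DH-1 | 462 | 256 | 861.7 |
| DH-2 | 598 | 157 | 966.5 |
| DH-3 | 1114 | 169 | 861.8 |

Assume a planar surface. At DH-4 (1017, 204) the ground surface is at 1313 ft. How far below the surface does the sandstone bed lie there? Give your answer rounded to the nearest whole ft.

480 ft

Let the plane be z = a·easting + b·northing + c.
DH-2−DH-1: 136a − 99b = 104.8;  DH-3−DH-1: 652a − 87b = 0.1.
Solving gives a = −0.17277, b = −1.29593.
Then c = 861.7 − a·462 − b·256 = 1273.28.
At (1017, 204): z_contact = −175.7 − 264.4 + 1273.28 = 833.2 ft.
Depth below ground = 1313 − 833.2 = 480 ft.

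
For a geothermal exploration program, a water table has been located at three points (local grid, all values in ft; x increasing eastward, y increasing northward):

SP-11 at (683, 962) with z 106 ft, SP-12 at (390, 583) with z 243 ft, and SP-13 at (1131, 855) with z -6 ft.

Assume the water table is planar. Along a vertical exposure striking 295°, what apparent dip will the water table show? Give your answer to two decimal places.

Two edge vectors: SP-11→SP-12 = (-293, -379, 137), SP-11→SP-13 = (448, -107, -112).
Normal n = (SP-11→SP-12) × (SP-11→SP-13) = (57107, 28560, 201143).
So ∂z/∂x = −n_x/n_z = −0.28391 and ∂z/∂y = −n_y/n_z = −0.14199.
Unit vector along 295° is (sin 295°, cos 295°) = (-0.9063, 0.4226).
Slope in that direction = a·(-0.9063) + b·(0.4226) = 0.19731.
Apparent dip = arctan|0.19731| = 11.16° (true dip is 17.6°, so apparent ≤ true as expected).

11.16°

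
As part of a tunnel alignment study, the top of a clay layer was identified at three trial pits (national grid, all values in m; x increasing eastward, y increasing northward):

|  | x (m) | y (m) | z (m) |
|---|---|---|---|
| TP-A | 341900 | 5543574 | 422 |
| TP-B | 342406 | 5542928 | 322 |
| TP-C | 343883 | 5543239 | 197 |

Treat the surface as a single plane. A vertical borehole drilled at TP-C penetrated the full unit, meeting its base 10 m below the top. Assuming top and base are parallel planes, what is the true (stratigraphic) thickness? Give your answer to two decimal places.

9.92 m

Let the plane be z = a·x + b·y + c.
TP-B−TP-A: 506a − 646b = −100;  TP-C−TP-A: 1983a − 335b = −225.
Solving gives a = −0.10063, b = 0.07598.
|∇z| = √(a²+b²) = 0.12609, so dip δ = arctan(0.12609) = 7.19°.
True thickness = vertical thickness × cos δ = 10 × cos 7.19° = 9.92 m.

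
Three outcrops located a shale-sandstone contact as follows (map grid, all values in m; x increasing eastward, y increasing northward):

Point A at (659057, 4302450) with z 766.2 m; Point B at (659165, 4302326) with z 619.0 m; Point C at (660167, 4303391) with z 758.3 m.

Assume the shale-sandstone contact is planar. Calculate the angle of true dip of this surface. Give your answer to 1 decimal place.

Two edge vectors: Point A→Point B = (108, -124, -147.2), Point A→Point C = (1110, 941, -7.9).
Normal n = (Point A→Point B) × (Point A→Point C) = (139494.8, -162538.8, 239268).
So ∂z/∂x = −n_x/n_z = −0.58301 and ∂z/∂y = −n_y/n_z = 0.67932.
Gradient magnitude |∇z| = √(a² + b²) = √(0.33990 + 0.46147) = 0.89519.
True dip = arctan(0.89519) = 41.8°, dipping toward SE (azimuth ≈ 139°).

41.8°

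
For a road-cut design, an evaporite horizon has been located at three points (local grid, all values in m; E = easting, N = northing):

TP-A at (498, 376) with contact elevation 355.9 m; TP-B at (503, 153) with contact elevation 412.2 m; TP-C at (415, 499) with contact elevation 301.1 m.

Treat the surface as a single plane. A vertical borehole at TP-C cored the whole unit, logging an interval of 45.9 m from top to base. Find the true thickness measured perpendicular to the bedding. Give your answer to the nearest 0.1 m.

42.8 m

Two edge vectors: TP-A→TP-B = (5, -223, 56.3), TP-A→TP-C = (-83, 123, -54.8).
Normal n = (TP-A→TP-B) × (TP-A→TP-C) = (5295.5, -4398.9, -17894).
So ∂z/∂E = −n_x/n_z = 0.29594 and ∂z/∂N = −n_y/n_z = −0.24583.
|∇z| = √(a²+b²) = 0.38472, so dip δ = arctan(0.38472) = 21.04°.
True thickness = vertical thickness × cos δ = 45.9 × cos 21.04° = 42.8 m.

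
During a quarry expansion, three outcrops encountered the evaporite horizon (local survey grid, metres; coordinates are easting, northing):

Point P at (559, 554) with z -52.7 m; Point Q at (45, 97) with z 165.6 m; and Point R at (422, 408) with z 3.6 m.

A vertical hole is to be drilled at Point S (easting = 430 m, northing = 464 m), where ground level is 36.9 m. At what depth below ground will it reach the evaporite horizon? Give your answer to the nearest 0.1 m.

Let the plane be z = a·easting + b·northing + c.
Point Q−Point P: −514a − 457b = 218.3;  Point R−Point P: −137a − 146b = 56.3.
Solving gives a = −0.49398, b = 0.07792.
Then c = -52.7 − a·559 − b·554 = 180.27.
At (430, 464): z_contact = −212.41 + 36.15 + 180.27 = 4.01 m.
Depth below ground = 36.9 − 4.01 = 32.9 m.

32.9 m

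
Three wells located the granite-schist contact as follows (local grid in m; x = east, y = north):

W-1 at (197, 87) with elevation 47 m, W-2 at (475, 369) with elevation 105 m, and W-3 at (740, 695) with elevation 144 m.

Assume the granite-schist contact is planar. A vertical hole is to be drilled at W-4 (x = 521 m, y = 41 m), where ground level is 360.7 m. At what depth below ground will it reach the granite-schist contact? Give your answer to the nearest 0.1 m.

Two edge vectors: W-1→W-2 = (278, 282, 58), W-1→W-3 = (543, 608, 97).
Normal n = (W-1→W-2) × (W-1→W-3) = (-7910, 4528, 15898).
So ∂z/∂x = −n_x/n_z = 0.49755 and ∂z/∂y = −n_y/n_z = −0.28482.
Intercept c from W-1: 47 − 98.02 + 24.78 = −26.24.
At (521, 41): z_contact = 259.22 − 11.68 − 26.24 = 221.31 m.
Depth below ground = 360.7 − 221.31 = 139.4 m.

139.4 m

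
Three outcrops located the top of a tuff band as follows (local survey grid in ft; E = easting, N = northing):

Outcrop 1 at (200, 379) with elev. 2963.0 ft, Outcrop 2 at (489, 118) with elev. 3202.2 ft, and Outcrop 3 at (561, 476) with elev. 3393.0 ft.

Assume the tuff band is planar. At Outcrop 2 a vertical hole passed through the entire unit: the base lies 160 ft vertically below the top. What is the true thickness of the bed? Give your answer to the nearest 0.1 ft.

105.0 ft

Let the plane be z = a·E + b·N + c.
Outcrop 2−Outcrop 1: 289a − 261b = 239.2;  Outcrop 3−Outcrop 1: 361a + 97b = 430.
Solving gives a = 1.10780, b = 0.31016.
|∇z| = √(a²+b²) = 1.15040, so dip δ = arctan(1.15040) = 49.00°.
True thickness = vertical thickness × cos δ = 160 × cos 49.00° = 105.0 ft.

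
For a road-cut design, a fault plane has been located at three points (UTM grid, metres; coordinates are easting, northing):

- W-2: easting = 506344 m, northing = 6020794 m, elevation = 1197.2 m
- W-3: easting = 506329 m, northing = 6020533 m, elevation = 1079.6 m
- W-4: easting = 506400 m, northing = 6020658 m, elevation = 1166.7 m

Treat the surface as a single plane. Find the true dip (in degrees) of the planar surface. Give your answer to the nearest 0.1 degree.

32.7°

Two edge vectors: W-2→W-3 = (-15, -261, -117.6), W-2→W-4 = (56, -136, -30.5).
Normal n = (W-2→W-3) × (W-2→W-4) = (-8033.1, -7043.1, 16656).
So ∂z/∂easting = −n_x/n_z = 0.48229 and ∂z/∂northing = −n_y/n_z = 0.42286.
Gradient magnitude |∇z| = √(a² + b²) = √(0.23261 + 0.17881) = 0.64142.
True dip = arctan(0.64142) = 32.7°, dipping toward SW (azimuth ≈ 229°).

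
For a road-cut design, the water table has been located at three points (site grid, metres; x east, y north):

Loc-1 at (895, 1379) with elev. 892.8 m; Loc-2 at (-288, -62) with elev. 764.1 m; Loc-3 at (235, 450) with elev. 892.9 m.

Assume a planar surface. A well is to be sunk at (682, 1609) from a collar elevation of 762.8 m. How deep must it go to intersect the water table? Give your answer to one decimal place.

174.6 m

Two edge vectors: Loc-1→Loc-2 = (-1183, -1441, -128.7), Loc-1→Loc-3 = (-660, -929, 0.1).
Normal n = (Loc-1→Loc-2) × (Loc-1→Loc-3) = (-119706.4, 85060.3, 147947).
So ∂z/∂x = −n_x/n_z = 0.809117 and ∂z/∂y = −n_y/n_z = −0.574938.
Intercept c from Loc-1: 892.8 − 724.16 + 792.84 = 961.48.
At (682, 1609): z_contact = 551.82 − 925.07 + 961.48 = 588.22 m.
Depth below ground = 762.8 − 588.22 = 174.6 m.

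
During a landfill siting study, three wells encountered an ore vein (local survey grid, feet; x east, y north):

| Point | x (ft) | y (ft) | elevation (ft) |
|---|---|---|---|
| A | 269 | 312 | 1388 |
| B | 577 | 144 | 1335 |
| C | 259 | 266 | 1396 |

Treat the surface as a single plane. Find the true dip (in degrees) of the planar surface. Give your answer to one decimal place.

15.0°

Two edge vectors: A→B = (308, -168, -53), A→C = (-10, -46, 8).
Normal n = (A→B) × (A→C) = (-3782, -1934, -15848).
So ∂z/∂x = −n_x/n_z = −0.23864 and ∂z/∂y = −n_y/n_z = −0.12203.
Gradient magnitude |∇z| = √(a² + b²) = √(0.05695 + 0.01489) = 0.26803.
True dip = arctan(0.26803) = 15.0°, dipping toward ENE (azimuth ≈ 063°).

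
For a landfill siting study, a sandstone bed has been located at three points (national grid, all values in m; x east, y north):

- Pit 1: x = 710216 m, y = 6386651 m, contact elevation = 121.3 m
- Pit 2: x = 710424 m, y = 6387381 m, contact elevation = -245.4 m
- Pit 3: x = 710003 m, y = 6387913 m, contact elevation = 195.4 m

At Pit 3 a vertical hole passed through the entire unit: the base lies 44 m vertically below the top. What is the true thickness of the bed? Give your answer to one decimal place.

Let the plane be z = a·x + b·y + c.
Pit 2−Pit 1: 208a + 730b = −366.7;  Pit 3−Pit 1: −213a + 1262b = 74.1.
Solving gives a = −1.23657, b = −0.14999.
|∇z| = √(a²+b²) = 1.24563, so dip δ = arctan(1.24563) = 51.24°.
True thickness = vertical thickness × cos δ = 44 × cos 51.24° = 27.5 m.

27.5 m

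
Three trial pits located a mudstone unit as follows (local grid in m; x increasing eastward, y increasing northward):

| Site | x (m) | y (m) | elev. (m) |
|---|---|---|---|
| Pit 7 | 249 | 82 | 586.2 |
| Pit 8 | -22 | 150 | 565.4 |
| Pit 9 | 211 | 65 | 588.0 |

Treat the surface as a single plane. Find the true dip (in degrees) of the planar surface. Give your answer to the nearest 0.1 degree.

Two edge vectors: Pit 7→Pit 8 = (-271, 68, -20.8), Pit 7→Pit 9 = (-38, -17, 1.8).
Normal n = (Pit 7→Pit 8) × (Pit 7→Pit 9) = (-231.2, 1278.2, 7191).
So ∂z/∂x = −n_x/n_z = 0.03215 and ∂z/∂y = −n_y/n_z = −0.17775.
Gradient magnitude |∇z| = √(a² + b²) = √(0.00103 + 0.03160) = 0.18063.
True dip = arctan(0.18063) = 10.2°, dipping toward N (azimuth ≈ 350°).

10.2°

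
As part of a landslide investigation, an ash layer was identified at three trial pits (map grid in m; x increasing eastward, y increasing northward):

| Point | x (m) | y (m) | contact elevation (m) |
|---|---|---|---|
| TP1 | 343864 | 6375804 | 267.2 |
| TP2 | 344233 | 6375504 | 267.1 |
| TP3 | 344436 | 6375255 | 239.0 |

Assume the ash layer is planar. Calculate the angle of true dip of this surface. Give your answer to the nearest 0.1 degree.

Two edge vectors: TP1→TP2 = (369, -300, -0.1), TP1→TP3 = (572, -549, -28.2).
Normal n = (TP1→TP2) × (TP1→TP3) = (8405.1, 10348.6, -30981).
So ∂z/∂x = −n_x/n_z = 0.27130 and ∂z/∂y = −n_y/n_z = 0.33403.
Gradient magnitude |∇z| = √(a² + b²) = √(0.07360 + 0.11158) = 0.43032.
True dip = arctan(0.43032) = 23.3°, dipping toward SW (azimuth ≈ 219°).

23.3°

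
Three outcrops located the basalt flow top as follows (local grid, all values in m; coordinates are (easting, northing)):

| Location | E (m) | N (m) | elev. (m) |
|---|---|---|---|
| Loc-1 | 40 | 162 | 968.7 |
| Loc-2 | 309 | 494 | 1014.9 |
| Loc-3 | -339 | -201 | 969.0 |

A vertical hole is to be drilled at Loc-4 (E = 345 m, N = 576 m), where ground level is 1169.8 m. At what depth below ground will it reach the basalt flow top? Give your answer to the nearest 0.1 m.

125.3 m

Let the plane be z = a·E + b·N + c.
Loc-2−Loc-1: 269a + 332b = 46.2;  Loc-3−Loc-1: −379a − 363b = 0.3.
Solving gives a = −0.59864, b = 0.62420.
Then c = 968.7 − a·40 − b·162 = 891.53.
At (345, 576): z_contact = −206.53 + 359.54 + 891.53 = 1044.53 m.
Depth below ground = 1169.8 − 1044.53 = 125.3 m.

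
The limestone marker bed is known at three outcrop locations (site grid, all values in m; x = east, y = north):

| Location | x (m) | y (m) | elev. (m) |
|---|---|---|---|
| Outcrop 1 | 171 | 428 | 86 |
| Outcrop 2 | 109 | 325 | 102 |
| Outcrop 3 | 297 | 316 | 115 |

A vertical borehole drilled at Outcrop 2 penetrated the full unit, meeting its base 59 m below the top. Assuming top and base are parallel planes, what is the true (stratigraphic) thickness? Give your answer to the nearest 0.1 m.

57.8 m

Let the plane be z = a·x + b·y + c.
Outcrop 2−Outcrop 1: −62a − 103b = 16;  Outcrop 3−Outcrop 1: 126a − 112b = 29.
Solving gives a = 0.05998, b = −0.19145.
|∇z| = √(a²+b²) = 0.20062, so dip δ = arctan(0.20062) = 11.34°.
True thickness = vertical thickness × cos δ = 59 × cos 11.34° = 57.8 m.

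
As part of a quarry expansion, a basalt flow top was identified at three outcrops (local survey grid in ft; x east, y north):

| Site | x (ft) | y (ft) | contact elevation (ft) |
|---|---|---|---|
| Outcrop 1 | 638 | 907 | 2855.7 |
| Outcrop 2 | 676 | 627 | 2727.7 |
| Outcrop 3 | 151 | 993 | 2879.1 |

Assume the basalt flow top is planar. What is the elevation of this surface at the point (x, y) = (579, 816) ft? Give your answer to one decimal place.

2811.7 ft

Let the plane be z = a·x + b·y + c.
Outcrop 2−Outcrop 1: 38a − 280b = −128;  Outcrop 3−Outcrop 1: −487a + 86b = 23.4.
Solving gives a = 0.03348, b = 0.46169.
Then c = 2855.7 − a·638 − b·907 = 2415.59.
At (579, 816): z = 19.4 + 376.7 + 2415.59 = 2811.7 ft.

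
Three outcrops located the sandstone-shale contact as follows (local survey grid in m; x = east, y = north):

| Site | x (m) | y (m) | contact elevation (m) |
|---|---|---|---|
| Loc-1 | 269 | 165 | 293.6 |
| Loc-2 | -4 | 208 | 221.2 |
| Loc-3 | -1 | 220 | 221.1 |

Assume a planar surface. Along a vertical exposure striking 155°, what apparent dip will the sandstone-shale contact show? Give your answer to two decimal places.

9.78°

Two edge vectors: Loc-1→Loc-2 = (-273, 43, -72.4), Loc-1→Loc-3 = (-270, 55, -72.5).
Normal n = (Loc-1→Loc-2) × (Loc-1→Loc-3) = (864.5, -244.5, -3405).
So ∂z/∂x = −n_x/n_z = 0.25389 and ∂z/∂y = −n_y/n_z = −0.07181.
Unit vector along 155° is (sin 155°, cos 155°) = (0.4226, -0.9063).
Slope in that direction = a·(0.4226) + b·(-0.9063) = 0.17238.
Apparent dip = arctan|0.17238| = 9.78° (true dip is 14.8°, so apparent ≤ true as expected).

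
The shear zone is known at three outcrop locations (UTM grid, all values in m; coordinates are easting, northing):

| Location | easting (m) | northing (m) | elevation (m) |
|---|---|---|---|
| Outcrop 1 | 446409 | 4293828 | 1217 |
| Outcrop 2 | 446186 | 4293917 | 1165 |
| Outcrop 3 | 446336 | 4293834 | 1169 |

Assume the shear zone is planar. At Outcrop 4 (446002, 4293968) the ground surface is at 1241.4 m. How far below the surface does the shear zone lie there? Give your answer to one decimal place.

149.3 m

Let the plane be z = a·easting + b·northing + c.
Outcrop 2−Outcrop 1: −223a + 89b = −52;  Outcrop 3−Outcrop 1: −73a + 6b = −48.
Solving gives a = 0.767590618, b = 1.339019190.
Then c = 1217 − a·446409 − b·4293828 = −6090960.45.
At (446002, 4293968): z_contact = 342346.95 + 5749705.55 − 6090960.45 = 1092.05 m.
Depth below ground = 1241.4 − 1092.05 = 149.3 m.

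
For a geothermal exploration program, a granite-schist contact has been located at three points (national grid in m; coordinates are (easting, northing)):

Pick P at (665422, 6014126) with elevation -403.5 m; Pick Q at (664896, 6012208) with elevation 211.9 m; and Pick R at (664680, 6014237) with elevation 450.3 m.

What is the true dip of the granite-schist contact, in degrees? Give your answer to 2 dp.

Two edge vectors: Pick P→Pick Q = (-526, -1918, 615.4), Pick P→Pick R = (-742, 111, 853.8).
Normal n = (Pick P→Pick Q) × (Pick P→Pick R) = (-1705897.8, -7528, -1481542).
So ∂z/∂E = −n_x/n_z = −1.15143 and ∂z/∂N = −n_y/n_z = −0.00508.
Gradient magnitude |∇z| = √(a² + b²) = √(1.32580 + 0.00003) = 1.15145.
True dip = arctan(1.15145) = 49.03°, dipping toward E (azimuth ≈ 090°).

49.03°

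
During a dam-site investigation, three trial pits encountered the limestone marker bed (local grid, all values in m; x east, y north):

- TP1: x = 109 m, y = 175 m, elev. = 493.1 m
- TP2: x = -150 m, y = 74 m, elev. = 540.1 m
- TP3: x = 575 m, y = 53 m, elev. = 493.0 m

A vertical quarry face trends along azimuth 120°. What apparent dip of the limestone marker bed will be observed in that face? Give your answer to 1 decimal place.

4.3°

Let the plane be z = a·x + b·y + c.
TP2−TP1: −259a − 101b = 47;  TP3−TP1: 466a − 122b = −0.1.
Solving gives a = −0.07302, b = −0.27810.
Unit vector along 120° is (sin 120°, cos 120°) = (0.8660, -0.5000).
Slope in that direction = a·(0.8660) + b·(-0.5000) = 0.07581.
Apparent dip = arctan|0.07581| = 4.3° (true dip is 16.0°, so apparent ≤ true as expected).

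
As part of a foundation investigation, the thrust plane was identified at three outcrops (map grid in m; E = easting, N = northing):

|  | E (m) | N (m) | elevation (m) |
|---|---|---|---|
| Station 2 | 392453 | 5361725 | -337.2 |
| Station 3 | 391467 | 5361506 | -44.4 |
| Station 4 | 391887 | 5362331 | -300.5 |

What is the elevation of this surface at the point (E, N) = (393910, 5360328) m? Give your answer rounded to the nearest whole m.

-461 m

Let the plane be z = a·E + b·N + c.
Station 3−Station 2: −986a − 219b = 292.8;  Station 4−Station 2: −566a + 606b = 36.7.
Solving gives a = −0.25707805, b = −0.17954814.
Then c = -337.2 − a·392453 − b·5361725 = 1063241.63.
At (393910, 5360328): z = −101265.6 − 962436.9 + 1063241.63 = -460.9 m.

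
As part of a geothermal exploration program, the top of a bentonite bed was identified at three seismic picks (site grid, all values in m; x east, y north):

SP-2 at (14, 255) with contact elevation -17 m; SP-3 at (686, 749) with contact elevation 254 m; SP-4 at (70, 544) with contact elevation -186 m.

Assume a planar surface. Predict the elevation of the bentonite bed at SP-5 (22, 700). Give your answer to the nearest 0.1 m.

-353.2 m

Let the plane be z = a·x + b·y + c.
SP-3−SP-2: 672a + 494b = 271;  SP-4−SP-2: 56a + 289b = −169.
Solving gives a = 0.97155, b = −0.77303.
Then c = -17 − a·14 − b·255 = 166.52.
At (22, 700): z = 21.4 − 541.1 + 166.52 = -353.2 m.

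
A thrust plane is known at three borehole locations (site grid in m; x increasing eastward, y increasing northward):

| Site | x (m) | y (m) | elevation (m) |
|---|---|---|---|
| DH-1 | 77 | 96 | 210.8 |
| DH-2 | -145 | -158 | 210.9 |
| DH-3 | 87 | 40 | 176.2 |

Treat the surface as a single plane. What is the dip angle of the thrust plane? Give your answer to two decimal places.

37.95°

Let the plane be z = a·x + b·y + c.
DH-2−DH-1: −222a − 254b = 0.1;  DH-3−DH-1: 10a − 56b = −34.6.
Solving gives a = −0.58736, b = 0.51297.
Gradient magnitude |∇z| = √(a² + b²) = √(0.34500 + 0.26314) = 0.77983.
True dip = arctan(0.77983) = 37.95°, dipping toward SE (azimuth ≈ 131°).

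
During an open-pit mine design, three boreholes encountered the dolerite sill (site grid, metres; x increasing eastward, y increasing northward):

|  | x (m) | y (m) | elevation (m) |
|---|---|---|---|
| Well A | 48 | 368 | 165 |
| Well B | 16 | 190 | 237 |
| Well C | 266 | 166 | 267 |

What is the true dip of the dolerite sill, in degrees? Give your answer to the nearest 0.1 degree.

Two edge vectors: Well A→Well B = (-32, -178, 72), Well A→Well C = (218, -202, 102).
Normal n = (Well A→Well B) × (Well A→Well C) = (-3612, 18960, 45268).
So ∂z/∂x = −n_x/n_z = 0.07979 and ∂z/∂y = −n_y/n_z = −0.41884.
Gradient magnitude |∇z| = √(a² + b²) = √(0.00637 + 0.17543) = 0.42637.
True dip = arctan(0.42637) = 23.1°, dipping toward N (azimuth ≈ 349°).

23.1°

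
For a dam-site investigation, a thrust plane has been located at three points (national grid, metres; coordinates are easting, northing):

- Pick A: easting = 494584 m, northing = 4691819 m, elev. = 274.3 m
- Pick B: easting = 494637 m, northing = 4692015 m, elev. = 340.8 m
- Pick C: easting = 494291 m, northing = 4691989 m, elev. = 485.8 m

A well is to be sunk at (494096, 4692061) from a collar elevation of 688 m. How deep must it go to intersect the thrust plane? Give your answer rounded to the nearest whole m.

Two edge vectors: Pick A→Pick B = (53, 196, 66.5), Pick A→Pick C = (-293, 170, 211.5).
Normal n = (Pick A→Pick B) × (Pick A→Pick C) = (30149, -30694, 66438).
So ∂z/∂easting = −n_x/n_z = −0.45379150 and ∂z/∂northing = −n_y/n_z = 0.46199464.
Intercept c from Pick A: 274.3 + 224438.02 − 2167595.24 = −1942882.92.
At (494096, 4692061): z_contact = −224216.6 + 2167707.0 − 1942882.92 = 607.6 m.
Depth below ground = 688 − 607.6 = 80 m.

80 m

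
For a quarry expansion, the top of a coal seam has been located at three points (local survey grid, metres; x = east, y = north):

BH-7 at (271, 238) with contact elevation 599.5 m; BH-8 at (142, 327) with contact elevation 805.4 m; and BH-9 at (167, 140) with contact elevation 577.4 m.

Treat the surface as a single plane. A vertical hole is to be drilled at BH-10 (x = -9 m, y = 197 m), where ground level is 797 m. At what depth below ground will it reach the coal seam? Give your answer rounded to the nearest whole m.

Let the plane be z = a·x + b·y + c.
BH-8−BH-7: −129a + 89b = 205.9;  BH-9−BH-7: −104a − 98b = −22.1.
Solving gives a = −0.83164, b = 1.10807.
Then c = 599.5 − a·271 − b·238 = 561.15.
At (-9, 197): z_contact = 7.5 + 218.3 + 561.15 = 786.9 m.
Depth below ground = 797 − 786.9 = 10 m.

10 m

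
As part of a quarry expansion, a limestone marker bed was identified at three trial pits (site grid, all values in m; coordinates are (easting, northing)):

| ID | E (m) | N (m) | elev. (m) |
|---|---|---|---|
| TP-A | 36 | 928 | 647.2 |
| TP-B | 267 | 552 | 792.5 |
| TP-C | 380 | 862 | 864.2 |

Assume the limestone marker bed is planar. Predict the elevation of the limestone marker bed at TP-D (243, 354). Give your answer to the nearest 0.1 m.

Two edge vectors: TP-A→TP-B = (231, -376, 145.3), TP-A→TP-C = (344, -66, 217).
Normal n = (TP-A→TP-B) × (TP-A→TP-C) = (-72002.2, -143.8, 114098).
So ∂z/∂E = −n_x/n_z = 0.63106 and ∂z/∂N = −n_y/n_z = 0.00126.
Intercept c from TP-A: 647.2 − 22.72 − 1.17 = 623.31.
At (243, 354): z = 153.3 + 0.4 + 623.31 = 777.1 m.

777.1 m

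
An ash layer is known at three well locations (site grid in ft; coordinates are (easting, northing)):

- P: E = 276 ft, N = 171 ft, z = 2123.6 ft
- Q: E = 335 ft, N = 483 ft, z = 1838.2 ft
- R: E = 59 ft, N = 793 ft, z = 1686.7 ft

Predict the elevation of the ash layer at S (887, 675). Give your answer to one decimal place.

1459.0 ft

Let the plane be z = a·E + b·N + c.
Q−P: 59a + 312b = −285.4;  R−P: −217a + 622b = −436.9.
Solving gives a = −0.39469, b = −0.84011.
Then c = 2123.6 − a·276 − b·171 = 2376.19.
At (887, 675): z = −350.1 − 567.1 + 2376.19 = 1459.0 ft.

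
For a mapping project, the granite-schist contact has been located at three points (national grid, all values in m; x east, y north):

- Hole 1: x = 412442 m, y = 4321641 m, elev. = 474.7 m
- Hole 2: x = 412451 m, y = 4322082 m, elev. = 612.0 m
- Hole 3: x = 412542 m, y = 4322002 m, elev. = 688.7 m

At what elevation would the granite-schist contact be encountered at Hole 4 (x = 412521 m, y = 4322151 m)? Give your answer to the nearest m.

709 m

Two edge vectors: Hole 1→Hole 2 = (9, 441, 137.3), Hole 1→Hole 3 = (100, 361, 214).
Normal n = (Hole 1→Hole 2) × (Hole 1→Hole 3) = (44808.7, 11804, -40851).
So ∂z/∂x = −n_x/n_z = 1.09688135 and ∂z/∂y = −n_y/n_z = 0.28895253.
Intercept c from Hole 1: 474.7 − 452399.94 − 1248749.12 = −1700674.36.
At (412521, 4322151): z = 452486.6 + 1248896.5 − 1700674.36 = 708.7 m.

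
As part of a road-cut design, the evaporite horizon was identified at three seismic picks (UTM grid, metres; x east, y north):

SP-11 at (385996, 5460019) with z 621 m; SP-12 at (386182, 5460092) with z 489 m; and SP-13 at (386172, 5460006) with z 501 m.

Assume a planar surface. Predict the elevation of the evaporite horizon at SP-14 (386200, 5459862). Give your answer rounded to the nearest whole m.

490 m

Let the plane be z = a·x + b·y + c.
SP-12−SP-11: 186a + 73b = −132;  SP-13−SP-11: 176a − 13b = −120.
Solving gives a = −0.68623084, b = −0.05974060.
Then c = 621 − a·385996 − b·5460019 = 591688.17.
At (386200, 5459862): z = −265022.4 − 326175.4 + 591688.17 = 490.4 m.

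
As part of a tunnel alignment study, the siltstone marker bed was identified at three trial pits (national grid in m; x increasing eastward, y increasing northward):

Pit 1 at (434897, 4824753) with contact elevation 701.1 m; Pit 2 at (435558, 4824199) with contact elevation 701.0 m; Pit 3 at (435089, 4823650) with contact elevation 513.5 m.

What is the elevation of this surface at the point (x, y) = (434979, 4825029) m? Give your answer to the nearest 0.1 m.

Let the plane be z = a·x + b·y + c.
Pit 2−Pit 1: 661a − 554b = −0.1;  Pit 3−Pit 1: 192a − 1103b = −187.6.
Solving gives a = 0.166721695, b = 0.199102960.
Then c = 701.1 − a·434897 − b·4824753 = −1032428.27.
At (434979, 4825029): z = 72520.4 + 960677.6 − 1032428.27 = 769.7 m.

769.7 m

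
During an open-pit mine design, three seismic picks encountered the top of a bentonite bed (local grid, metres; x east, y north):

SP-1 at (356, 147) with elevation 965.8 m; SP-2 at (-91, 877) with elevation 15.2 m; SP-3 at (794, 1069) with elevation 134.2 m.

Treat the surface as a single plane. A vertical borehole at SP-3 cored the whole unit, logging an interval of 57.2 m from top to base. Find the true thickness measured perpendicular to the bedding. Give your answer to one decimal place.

Let the plane be z = a·x + b·y + c.
SP-2−SP-1: −447a + 730b = −950.6;  SP-3−SP-1: 438a + 922b = −831.6.
Solving gives a = 0.36808, b = −1.07681.
|∇z| = √(a²+b²) = 1.13798, so dip δ = arctan(1.13798) = 48.69°.
True thickness = vertical thickness × cos δ = 57.2 × cos 48.69° = 37.8 m.

37.8 m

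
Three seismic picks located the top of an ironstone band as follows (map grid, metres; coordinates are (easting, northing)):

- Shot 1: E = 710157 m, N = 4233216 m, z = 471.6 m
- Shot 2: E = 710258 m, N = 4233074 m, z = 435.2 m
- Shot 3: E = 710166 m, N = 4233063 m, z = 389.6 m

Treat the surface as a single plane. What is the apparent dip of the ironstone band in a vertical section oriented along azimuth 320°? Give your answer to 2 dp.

Two edge vectors: Shot 1→Shot 2 = (101, -142, -36.4), Shot 1→Shot 3 = (9, -153, -82).
Normal n = (Shot 1→Shot 2) × (Shot 1→Shot 3) = (6074.8, 7954.4, -14175).
So ∂z/∂E = −n_x/n_z = 0.42856 and ∂z/∂N = −n_y/n_z = 0.56116.
Unit vector along 320° is (sin 320°, cos 320°) = (-0.6428, 0.7660).
Slope in that direction = a·(-0.6428) + b·(0.7660) = 0.15440.
Apparent dip = arctan|0.15440| = 8.78° (true dip is 35.2°, so apparent ≤ true as expected).

8.78°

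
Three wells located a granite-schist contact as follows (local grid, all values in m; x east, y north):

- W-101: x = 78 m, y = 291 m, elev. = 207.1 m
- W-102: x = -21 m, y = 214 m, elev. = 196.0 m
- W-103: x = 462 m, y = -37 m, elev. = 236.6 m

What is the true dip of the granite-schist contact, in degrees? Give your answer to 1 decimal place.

5.6°

Two edge vectors: W-101→W-102 = (-99, -77, -11.1), W-101→W-103 = (384, -328, 29.5).
Normal n = (W-101→W-102) × (W-101→W-103) = (-5912.3, -1341.9, 62040).
So ∂z/∂x = −n_x/n_z = 0.09530 and ∂z/∂y = −n_y/n_z = 0.02163.
Gradient magnitude |∇z| = √(a² + b²) = √(0.00908 + 0.00047) = 0.09772.
True dip = arctan(0.09772) = 5.6°, dipping toward WSW (azimuth ≈ 257°).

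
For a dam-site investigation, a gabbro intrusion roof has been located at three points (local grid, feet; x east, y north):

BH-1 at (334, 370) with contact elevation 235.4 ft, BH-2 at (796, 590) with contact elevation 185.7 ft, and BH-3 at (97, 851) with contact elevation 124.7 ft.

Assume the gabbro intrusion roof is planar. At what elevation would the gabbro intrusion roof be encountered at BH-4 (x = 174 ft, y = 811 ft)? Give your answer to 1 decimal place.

Let the plane be z = a·x + b·y + c.
BH-2−BH-1: 462a + 220b = −49.7;  BH-3−BH-1: −237a + 481b = −110.7.
Solving gives a = 0.00163, b = −0.22934.
Then c = 235.4 − a·334 − b·370 = 319.71.
At (174, 811): z = 0.3 − 186.0 + 319.71 = 134.0 ft.

134.0 ft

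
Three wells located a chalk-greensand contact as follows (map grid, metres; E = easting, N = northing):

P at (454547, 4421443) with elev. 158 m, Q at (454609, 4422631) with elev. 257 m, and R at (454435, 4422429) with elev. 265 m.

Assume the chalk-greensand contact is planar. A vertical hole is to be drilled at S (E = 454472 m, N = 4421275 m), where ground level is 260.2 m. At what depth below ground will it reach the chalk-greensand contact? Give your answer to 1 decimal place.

Two edge vectors: P→Q = (62, 1188, 99), P→R = (-112, 986, 107).
Normal n = (P→Q) × (P→R) = (29502, -17722, 194188).
So ∂z/∂E = −n_x/n_z = −0.151924939 and ∂z/∂N = −n_y/n_z = 0.091262076.
Intercept c from P: 158 + 69057.03 − 403510.07 = −334295.04.
At (454472, 4421275): z_contact = −69045.63 + 403494.73 − 334295.04 = 154.06 m.
Depth below ground = 260.2 − 154.06 = 106.1 m.

106.1 m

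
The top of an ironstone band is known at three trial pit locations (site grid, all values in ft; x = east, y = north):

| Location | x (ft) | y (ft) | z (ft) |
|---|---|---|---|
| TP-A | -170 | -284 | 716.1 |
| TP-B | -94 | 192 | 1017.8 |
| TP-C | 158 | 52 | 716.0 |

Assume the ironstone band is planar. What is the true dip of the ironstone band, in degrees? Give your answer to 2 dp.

47.34°

Let the plane be z = a·x + b·y + c.
TP-B−TP-A: 76a + 476b = 301.7;  TP-C−TP-A: 328a + 336b = −0.1.
Solving gives a = −0.77661, b = 0.75782.
Gradient magnitude |∇z| = √(a² + b²) = √(0.60312 + 0.57429) = 1.08509.
True dip = arctan(1.08509) = 47.34°, dipping toward SE (azimuth ≈ 134°).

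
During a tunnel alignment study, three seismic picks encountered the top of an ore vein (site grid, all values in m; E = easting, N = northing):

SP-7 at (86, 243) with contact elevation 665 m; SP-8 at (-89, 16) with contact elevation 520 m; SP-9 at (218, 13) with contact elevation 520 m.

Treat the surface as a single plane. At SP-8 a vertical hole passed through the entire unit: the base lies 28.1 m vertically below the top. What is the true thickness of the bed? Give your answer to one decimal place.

23.7 m

Two edge vectors: SP-7→SP-8 = (-175, -227, -145), SP-7→SP-9 = (132, -230, -145).
Normal n = (SP-7→SP-8) × (SP-7→SP-9) = (-435, -44515, 70214).
So ∂z/∂E = −n_x/n_z = 0.00620 and ∂z/∂N = −n_y/n_z = 0.63399.
|∇z| = √(a²+b²) = 0.63402, so dip δ = arctan(0.63402) = 32.38°.
True thickness = vertical thickness × cos δ = 28.1 × cos 32.38° = 23.7 m.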